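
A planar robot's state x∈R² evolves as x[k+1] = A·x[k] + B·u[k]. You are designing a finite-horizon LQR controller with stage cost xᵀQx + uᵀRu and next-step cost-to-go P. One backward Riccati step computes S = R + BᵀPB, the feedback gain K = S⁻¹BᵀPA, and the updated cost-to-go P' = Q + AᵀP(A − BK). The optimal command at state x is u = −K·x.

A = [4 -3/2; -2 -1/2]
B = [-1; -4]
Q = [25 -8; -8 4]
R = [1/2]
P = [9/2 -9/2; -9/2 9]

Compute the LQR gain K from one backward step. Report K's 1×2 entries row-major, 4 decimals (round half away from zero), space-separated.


1.0354 -0.0398

BᵀP = [13.5000 -31.5000]
S = R + BᵀPB = [1/2] + [112.5000] = [113.0000]
BᵀPA = [117.0000 -4.5000]
K = S⁻¹·BᵀPA = [1.0354 -0.0398]
A−BK = [5.0354 -1.5398; 2.1416 -0.6593]
AᵀP(A−BK) = [58.8584 -17.8407; -17.8407 5.4458]
P' = Q + AᵀP(A−BK) = [83.8584 -25.8407; -25.8407 9.4458]
tr(P') = 93.3042


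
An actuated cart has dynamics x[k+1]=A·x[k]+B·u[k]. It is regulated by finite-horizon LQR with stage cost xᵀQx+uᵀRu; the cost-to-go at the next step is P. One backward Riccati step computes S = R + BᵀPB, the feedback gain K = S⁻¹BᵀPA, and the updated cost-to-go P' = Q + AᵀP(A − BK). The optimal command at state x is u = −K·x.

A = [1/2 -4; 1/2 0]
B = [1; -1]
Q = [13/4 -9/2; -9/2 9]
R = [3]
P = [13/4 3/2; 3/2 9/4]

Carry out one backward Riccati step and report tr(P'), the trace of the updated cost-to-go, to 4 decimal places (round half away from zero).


BᵀP = [1.7500 -0.7500]
S = R + BᵀPB = [3] + [2.5000] = [5.5000]
BᵀPA = [0.5000 -7.0000]
K = S⁻¹·BᵀPA = [0.0909 -1.2727]
A−BK = [0.4091 -2.7273; 0.5909 -1.2727]
AᵀP(A−BK) = [2.0795 -8.8636; -8.8636 43.0909]
P' = Q + AᵀP(A−BK) = [5.3295 -13.3636; -13.3636 52.0909]
tr(P') = 57.4205

57.4205


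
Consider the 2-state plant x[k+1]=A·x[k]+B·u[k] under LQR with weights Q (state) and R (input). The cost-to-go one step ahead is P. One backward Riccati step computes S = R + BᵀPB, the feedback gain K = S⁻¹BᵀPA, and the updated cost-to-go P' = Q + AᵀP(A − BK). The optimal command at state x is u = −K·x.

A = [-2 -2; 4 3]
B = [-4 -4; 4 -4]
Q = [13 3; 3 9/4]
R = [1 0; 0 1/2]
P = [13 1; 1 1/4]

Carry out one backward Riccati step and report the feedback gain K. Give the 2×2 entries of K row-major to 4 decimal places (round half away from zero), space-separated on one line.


BᵀP = [-48.0000 -3.0000; -56.0000 -5.0000]
S = R + BᵀPB = [1 0; 0 1/2] + [180.0000 204.0000; 204.0000 244.0000] = [181.0000 204.0000; 204.0000 244.5000]
BᵀPA = [84.0000 87.0000; 92.0000 97.0000]
K = S⁻¹·BᵀPA = [0.6708 0.5623; -0.1834 -0.0724]
A−BK = [-0.0504 -0.0406; 0.5829 0.4614]
AᵀP(A−BK) = [0.5261 0.4307; 0.4307 0.3559]
P' = Q + AᵀP(A−BK) = [13.5261 3.4307; 3.4307 2.6059]
tr(P') = 16.1320

0.6708 0.5623 -0.1834 -0.0724


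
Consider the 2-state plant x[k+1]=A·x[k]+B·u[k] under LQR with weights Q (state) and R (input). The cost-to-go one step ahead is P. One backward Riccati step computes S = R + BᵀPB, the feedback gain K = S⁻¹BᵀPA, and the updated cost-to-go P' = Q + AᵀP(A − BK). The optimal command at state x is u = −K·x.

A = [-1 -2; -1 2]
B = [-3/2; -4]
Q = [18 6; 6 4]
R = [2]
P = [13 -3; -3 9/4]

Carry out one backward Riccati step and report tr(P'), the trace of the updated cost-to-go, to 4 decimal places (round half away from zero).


BᵀP = [-7.5000 -4.5000]
S = R + BᵀPB = [2] + [29.2500] = [31.2500]
BᵀPA = [12.0000 6.0000]
K = S⁻¹·BᵀPA = [0.3840 0.1920]
A−BK = [-0.4240 -1.7120; 0.5360 2.7680]
AᵀP(A−BK) = [4.6420 19.1960; 19.1960 83.8480]
P' = Q + AᵀP(A−BK) = [22.6420 25.1960; 25.1960 87.8480]
tr(P') = 110.4900

110.4900


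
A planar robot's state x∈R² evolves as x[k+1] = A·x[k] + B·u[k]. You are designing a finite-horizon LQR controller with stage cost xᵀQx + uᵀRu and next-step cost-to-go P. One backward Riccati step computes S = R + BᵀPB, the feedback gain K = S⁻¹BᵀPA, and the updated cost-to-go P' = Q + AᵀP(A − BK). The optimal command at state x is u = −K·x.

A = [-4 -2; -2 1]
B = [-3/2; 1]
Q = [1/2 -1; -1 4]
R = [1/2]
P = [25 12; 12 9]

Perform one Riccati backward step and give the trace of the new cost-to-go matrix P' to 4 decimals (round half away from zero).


150.1723

BᵀP = [-25.5000 -9.0000]
S = R + BᵀPB = [1/2] + [29.2500] = [29.7500]
BᵀPA = [120.0000 42.0000]
K = S⁻¹·BᵀPA = [4.0336 1.4118]
A−BK = [2.0504 0.1176; -6.0336 -0.4118]
AᵀP(A−BK) = [143.9664 12.5882; 12.5882 1.7059]
P' = Q + AᵀP(A−BK) = [144.4664 11.5882; 11.5882 5.7059]
tr(P') = 150.1723


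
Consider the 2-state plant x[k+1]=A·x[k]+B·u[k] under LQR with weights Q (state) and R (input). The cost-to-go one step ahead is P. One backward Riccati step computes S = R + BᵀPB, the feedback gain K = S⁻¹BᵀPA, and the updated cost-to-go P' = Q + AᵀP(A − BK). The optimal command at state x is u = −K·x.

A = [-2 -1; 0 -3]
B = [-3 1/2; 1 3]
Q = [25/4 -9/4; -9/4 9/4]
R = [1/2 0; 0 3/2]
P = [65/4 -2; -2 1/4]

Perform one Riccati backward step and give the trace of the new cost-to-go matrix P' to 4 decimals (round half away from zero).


BᵀP = [-50.7500 6.2500; 2.1250 -0.2500]
S = R + BᵀPB = [1/2 0; 0 3/2] + [158.5000 -6.6250; -6.6250 0.3125] = [159.0000 -6.6250; -6.6250 1.8125]
BᵀPA = [101.5000 32.0000; -4.2500 -1.3750]
K = S⁻¹·BᵀPA = [0.6378 0.2001; -0.0136 -0.0271]
A−BK = [-0.0798 -0.3861; -0.5971 -3.1188]
AᵀP(A−BK) = [0.2057 0.0718; 0.0718 0.0586]
P' = Q + AᵀP(A−BK) = [6.4557 -2.1782; -2.1782 2.3086]
tr(P') = 8.7643

8.7643


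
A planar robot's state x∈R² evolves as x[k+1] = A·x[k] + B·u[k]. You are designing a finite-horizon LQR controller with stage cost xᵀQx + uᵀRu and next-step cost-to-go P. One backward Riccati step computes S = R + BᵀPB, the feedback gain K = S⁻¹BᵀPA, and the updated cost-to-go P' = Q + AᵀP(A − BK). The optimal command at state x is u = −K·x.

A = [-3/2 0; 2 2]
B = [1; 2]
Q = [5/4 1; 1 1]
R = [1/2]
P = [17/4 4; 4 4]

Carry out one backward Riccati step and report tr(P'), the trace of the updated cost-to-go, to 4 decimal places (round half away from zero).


3.2781

BᵀP = [12.2500 12.0000]
S = R + BᵀPB = [1/2] + [36.2500] = [36.7500]
BᵀPA = [5.6250 24.0000]
K = S⁻¹·BᵀPA = [0.1531 0.6531]
A−BK = [-1.6531 -0.6531; 1.6939 0.6939]
AᵀP(A−BK) = [0.7015 0.3265; 0.3265 0.3265]
P' = Q + AᵀP(A−BK) = [1.9515 1.3265; 1.3265 1.3265]
tr(P') = 3.2781


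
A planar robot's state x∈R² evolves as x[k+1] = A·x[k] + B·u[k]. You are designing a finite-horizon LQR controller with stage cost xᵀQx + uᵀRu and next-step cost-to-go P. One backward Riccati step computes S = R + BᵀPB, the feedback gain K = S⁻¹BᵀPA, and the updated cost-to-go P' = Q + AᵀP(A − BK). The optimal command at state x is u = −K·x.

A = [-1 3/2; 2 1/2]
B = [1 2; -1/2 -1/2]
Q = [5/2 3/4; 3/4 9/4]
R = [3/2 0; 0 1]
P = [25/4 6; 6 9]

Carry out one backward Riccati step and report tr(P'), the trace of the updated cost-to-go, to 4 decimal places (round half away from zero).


BᵀP = [3.2500 1.5000; 9.5000 7.5000]
S = R + BᵀPB = [3/2 0; 0 1] + [2.5000 5.7500; 5.7500 15.2500] = [4.0000 5.7500; 5.7500 16.2500]
BᵀPA = [-0.2500 5.6250; 5.5000 18.0000]
K = S⁻¹·BᵀPA = [-1.1174 -0.3787; 0.7339 1.2417]
A−BK = [-1.3503 -0.6047; 1.8082 0.9315]
AᵀP(A−BK) = [13.9344 7.7011; 7.7011 5.0922]
P' = Q + AᵀP(A−BK) = [16.4344 8.4511; 8.4511 7.3422]
tr(P') = 23.7767

23.7767


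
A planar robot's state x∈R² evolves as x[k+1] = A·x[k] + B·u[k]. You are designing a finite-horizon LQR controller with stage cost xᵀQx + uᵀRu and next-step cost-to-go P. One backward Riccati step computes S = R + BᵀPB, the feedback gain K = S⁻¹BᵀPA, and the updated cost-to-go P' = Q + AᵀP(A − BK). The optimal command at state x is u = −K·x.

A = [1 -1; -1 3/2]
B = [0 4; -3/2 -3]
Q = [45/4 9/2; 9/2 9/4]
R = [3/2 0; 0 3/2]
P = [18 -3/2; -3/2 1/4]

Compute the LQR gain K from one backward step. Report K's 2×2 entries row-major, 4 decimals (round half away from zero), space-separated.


BᵀP = [2.2500 -0.3750; 76.5000 -6.7500]
S = R + BᵀPB = [3/2 0; 0 3/2] + [0.5625 10.1250; 10.1250 326.2500] = [2.0625 10.1250; 10.1250 327.7500]
BᵀPA = [2.6250 -2.8125; 83.2500 -86.6250]
K = S⁻¹·BᵀPA = [0.0304 -0.0780; 0.2531 -0.2619]
A−BK = [-0.0123 0.0476; -0.1952 0.5974]
AᵀP(A−BK) = [0.1025 -0.1177; -0.1177 0.1567]
P' = Q + AᵀP(A−BK) = [11.3525 4.3823; 4.3823 2.4067]
tr(P') = 13.7592

0.0304 -0.0780 0.2531 -0.2619


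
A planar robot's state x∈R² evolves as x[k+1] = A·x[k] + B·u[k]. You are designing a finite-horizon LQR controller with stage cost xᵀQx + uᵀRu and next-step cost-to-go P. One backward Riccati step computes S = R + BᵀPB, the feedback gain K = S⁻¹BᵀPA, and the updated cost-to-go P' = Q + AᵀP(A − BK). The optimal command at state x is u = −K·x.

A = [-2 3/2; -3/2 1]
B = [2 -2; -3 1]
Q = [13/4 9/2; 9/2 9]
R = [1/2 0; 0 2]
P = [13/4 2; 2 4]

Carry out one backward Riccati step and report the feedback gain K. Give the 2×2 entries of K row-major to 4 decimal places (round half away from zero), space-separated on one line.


1.0125 -0.7043 1.6466 -1.1898

BᵀP = [0.5000 -8.0000; -4.5000 0.0000]
S = R + BᵀPB = [1/2 0; 0 2] + [25.0000 -9.0000; -9.0000 9.0000] = [25.5000 -9.0000; -9.0000 11.0000]
BᵀPA = [11.0000 -7.2500; 9.0000 -6.7500]
K = S⁻¹·BᵀPA = [1.0125 -0.7043; 1.6466 -1.1898]
A−BK = [-0.7318 0.5288; -0.1090 0.0771]
AᵀP(A−BK) = [8.0426 -5.7945; -5.7945 4.1751]
P' = Q + AᵀP(A−BK) = [11.2926 -1.2945; -1.2945 13.1751]
tr(P') = 24.4677


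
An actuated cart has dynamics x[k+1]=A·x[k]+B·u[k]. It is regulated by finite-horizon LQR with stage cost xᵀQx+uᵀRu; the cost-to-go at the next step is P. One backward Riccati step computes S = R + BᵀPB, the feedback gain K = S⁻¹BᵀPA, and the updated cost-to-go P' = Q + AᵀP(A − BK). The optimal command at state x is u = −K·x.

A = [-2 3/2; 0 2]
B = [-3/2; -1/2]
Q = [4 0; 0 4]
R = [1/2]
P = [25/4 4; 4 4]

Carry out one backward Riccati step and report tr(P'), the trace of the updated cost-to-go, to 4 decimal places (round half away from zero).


12.3638

BᵀP = [-11.3750 -8.0000]
S = R + BᵀPB = [1/2] + [21.0625] = [21.5625]
BᵀPA = [22.7500 -33.0625]
K = S⁻¹·BᵀPA = [1.0551 -1.5333]
A−BK = [-0.4174 -0.8000; 0.5275 1.2333]
AᵀP(A−BK) = [0.9971 0.1333; 0.1333 3.3667]
P' = Q + AᵀP(A−BK) = [4.9971 0.1333; 0.1333 7.3667]
tr(P') = 12.3638


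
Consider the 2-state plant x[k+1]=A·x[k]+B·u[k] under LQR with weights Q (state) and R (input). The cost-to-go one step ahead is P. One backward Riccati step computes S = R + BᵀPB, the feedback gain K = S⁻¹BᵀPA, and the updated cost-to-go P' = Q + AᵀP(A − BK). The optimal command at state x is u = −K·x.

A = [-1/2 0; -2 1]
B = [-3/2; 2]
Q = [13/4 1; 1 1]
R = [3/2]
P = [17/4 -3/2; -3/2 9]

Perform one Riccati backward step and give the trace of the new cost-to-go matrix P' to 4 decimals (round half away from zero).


17.1212

BᵀP = [-9.3750 20.2500]
S = R + BᵀPB = [3/2] + [54.5625] = [56.0625]
BᵀPA = [-35.8125 20.2500]
K = S⁻¹·BᵀPA = [-0.6388 0.3612]
A−BK = [-1.4582 0.5418; -0.7224 0.2776]
AᵀP(A−BK) = [11.1856 -4.3144; -4.3144 1.6856]
P' = Q + AᵀP(A−BK) = [14.4356 -3.3144; -3.3144 2.6856]
tr(P') = 17.1212


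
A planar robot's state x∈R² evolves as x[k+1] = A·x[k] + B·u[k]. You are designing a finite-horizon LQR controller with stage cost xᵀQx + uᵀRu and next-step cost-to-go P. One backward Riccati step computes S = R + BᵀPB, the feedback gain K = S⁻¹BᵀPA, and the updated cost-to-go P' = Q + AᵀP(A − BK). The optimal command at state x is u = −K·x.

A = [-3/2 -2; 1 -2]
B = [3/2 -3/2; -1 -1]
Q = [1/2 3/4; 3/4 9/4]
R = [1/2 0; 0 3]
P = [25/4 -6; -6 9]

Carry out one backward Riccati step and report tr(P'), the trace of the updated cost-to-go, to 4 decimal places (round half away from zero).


BᵀP = [15.3750 -18.0000; -3.3750 0.0000]
S = R + BᵀPB = [1/2 0; 0 3] + [41.0625 -5.0625; -5.0625 5.0625] = [41.5625 -5.0625; -5.0625 8.0625]
BᵀPA = [-41.0625 5.2500; 5.0625 6.7500]
K = S⁻¹·BᵀPA = [-0.9870 0.2472; 0.0082 0.9924]
A−BK = [-0.0073 -0.8822; 0.0212 -0.7604]
AᵀP(A−BK) = [0.4935 -0.1236; -0.1236 5.0033]
P' = Q + AᵀP(A−BK) = [0.9935 0.6264; 0.6264 7.2533]
tr(P') = 8.2468

8.2468


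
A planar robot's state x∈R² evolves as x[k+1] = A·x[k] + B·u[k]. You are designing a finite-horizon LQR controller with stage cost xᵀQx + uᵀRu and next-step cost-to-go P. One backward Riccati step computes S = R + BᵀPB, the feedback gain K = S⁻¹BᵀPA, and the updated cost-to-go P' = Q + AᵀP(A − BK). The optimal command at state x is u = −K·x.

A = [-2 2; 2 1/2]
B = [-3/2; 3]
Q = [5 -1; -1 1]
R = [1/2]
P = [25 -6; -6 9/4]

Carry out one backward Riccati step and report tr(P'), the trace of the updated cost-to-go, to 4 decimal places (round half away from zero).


15.3715

BᵀP = [-55.5000 15.7500]
S = R + BᵀPB = [1/2] + [130.5000] = [131.0000]
BᵀPA = [142.5000 -103.1250]
K = S⁻¹·BᵀPA = [1.0878 -0.7872]
A−BK = [-0.3683 0.8192; -1.2634 2.8616]
AᵀP(A−BK) = [1.9905 -3.5720; -3.5720 7.3811]
P' = Q + AᵀP(A−BK) = [6.9905 -4.5720; -4.5720 8.3811]
tr(P') = 15.3715


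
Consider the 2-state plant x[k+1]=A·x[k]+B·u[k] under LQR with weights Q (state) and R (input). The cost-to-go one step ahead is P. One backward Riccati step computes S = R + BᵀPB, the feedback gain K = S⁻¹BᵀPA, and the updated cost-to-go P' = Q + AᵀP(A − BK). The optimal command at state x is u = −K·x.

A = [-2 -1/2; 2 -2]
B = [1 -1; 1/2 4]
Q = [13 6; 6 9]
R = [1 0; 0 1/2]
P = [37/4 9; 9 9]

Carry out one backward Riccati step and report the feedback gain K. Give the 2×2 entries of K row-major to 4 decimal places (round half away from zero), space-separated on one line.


-0.4434 -0.4175 0.2244 -0.6186

BᵀP = [13.7500 13.5000; 26.7500 27.0000]
S = R + BᵀPB = [1 0; 0 1/2] + [20.5000 40.2500; 40.2500 81.2500] = [21.5000 40.2500; 40.2500 81.7500]
BᵀPA = [-0.5000 -33.8750; 0.5000 -67.3750]
K = S⁻¹·BᵀPA = [-0.4434 -0.4175; 0.2244 -0.6186]
A−BK = [-1.3321 -0.7010; 1.3239 0.6831]
AᵀP(A−BK) = [0.6661 0.3505; 0.3505 0.4914]
P' = Q + AᵀP(A−BK) = [13.6661 6.3505; 6.3505 9.4914]
tr(P') = 23.1575


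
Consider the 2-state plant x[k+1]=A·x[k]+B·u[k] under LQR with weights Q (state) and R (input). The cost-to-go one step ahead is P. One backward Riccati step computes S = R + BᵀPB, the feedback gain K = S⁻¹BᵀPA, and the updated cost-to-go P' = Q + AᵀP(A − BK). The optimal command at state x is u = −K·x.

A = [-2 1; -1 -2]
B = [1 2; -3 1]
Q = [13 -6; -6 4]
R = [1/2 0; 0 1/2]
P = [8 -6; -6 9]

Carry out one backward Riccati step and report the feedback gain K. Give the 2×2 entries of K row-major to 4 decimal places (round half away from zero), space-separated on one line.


-0.0052 0.7116 -0.9658 0.1417

BᵀP = [26.0000 -33.0000; 10.0000 -3.0000]
S = R + BᵀPB = [1/2 0; 0 1/2] + [125.0000 19.0000; 19.0000 17.0000] = [125.5000 19.0000; 19.0000 17.5000]
BᵀPA = [-19.0000 92.0000; -17.0000 16.0000]
K = S⁻¹·BᵀPA = [-0.0052 0.7116; -0.9658 0.1417]
A−BK = [-0.0632 0.0050; -0.0497 -0.0068]
AᵀP(A−BK) = [0.4829 -0.0708; -0.0708 0.2643]
P' = Q + AᵀP(A−BK) = [13.4829 -6.0708; -6.0708 4.2643]
tr(P') = 17.7472


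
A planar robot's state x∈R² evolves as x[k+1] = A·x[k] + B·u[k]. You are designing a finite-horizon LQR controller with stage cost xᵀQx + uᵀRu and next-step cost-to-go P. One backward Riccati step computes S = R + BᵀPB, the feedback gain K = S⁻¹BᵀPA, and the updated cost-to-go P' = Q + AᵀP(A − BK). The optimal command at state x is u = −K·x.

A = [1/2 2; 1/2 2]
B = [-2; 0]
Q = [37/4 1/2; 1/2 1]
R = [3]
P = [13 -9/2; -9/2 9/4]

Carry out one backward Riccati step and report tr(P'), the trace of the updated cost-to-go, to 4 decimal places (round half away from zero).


BᵀP = [-26.0000 9.0000]
S = R + BᵀPB = [3] + [52.0000] = [55.0000]
BᵀPA = [-8.5000 -34.0000]
K = S⁻¹·BᵀPA = [-0.1545 -0.6182]
A−BK = [0.1909 0.7636; 0.5000 2.0000]
AᵀP(A−BK) = [0.2489 0.9955; 0.9955 3.9818]
P' = Q + AᵀP(A−BK) = [9.4989 1.4955; 1.4955 4.9818]
tr(P') = 14.4807

14.4807


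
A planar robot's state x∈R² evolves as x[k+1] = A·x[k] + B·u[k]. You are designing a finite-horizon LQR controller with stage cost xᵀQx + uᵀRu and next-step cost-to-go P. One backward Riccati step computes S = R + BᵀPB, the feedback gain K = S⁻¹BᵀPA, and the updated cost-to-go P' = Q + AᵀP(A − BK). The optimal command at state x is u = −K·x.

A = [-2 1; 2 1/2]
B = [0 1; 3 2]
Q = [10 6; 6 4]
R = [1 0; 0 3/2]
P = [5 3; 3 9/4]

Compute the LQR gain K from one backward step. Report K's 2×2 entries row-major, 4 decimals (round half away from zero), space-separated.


0.4320 0.1080 -0.6080 0.4480

BᵀP = [9.0000 6.7500; 11.0000 7.5000]
S = R + BᵀPB = [1 0; 0 3/2] + [20.2500 22.5000; 22.5000 26.0000] = [21.2500 22.5000; 22.5000 27.5000]
BᵀPA = [-4.5000 12.3750; -7.0000 14.7500]
K = S⁻¹·BᵀPA = [0.4320 0.1080; -0.6080 0.4480]
A−BK = [-1.3920 0.5520; 1.9200 -0.7200]
AᵀP(A−BK) = [2.6880 -1.1280; -1.1280 0.6180]
P' = Q + AᵀP(A−BK) = [12.6880 4.8720; 4.8720 4.6180]
tr(P') = 17.3060


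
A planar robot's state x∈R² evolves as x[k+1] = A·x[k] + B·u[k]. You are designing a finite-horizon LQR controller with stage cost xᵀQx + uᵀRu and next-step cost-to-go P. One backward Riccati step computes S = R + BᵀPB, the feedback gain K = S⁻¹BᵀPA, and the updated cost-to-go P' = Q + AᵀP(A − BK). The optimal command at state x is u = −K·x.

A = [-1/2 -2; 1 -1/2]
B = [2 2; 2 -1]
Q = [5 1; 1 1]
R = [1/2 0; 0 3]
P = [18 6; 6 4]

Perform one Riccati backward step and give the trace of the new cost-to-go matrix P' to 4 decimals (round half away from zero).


7.3155

BᵀP = [48.0000 20.0000; 30.0000 8.0000]
S = R + BᵀPB = [1/2 0; 0 3] + [136.0000 76.0000; 76.0000 52.0000] = [136.5000 76.0000; 76.0000 55.0000]
BᵀPA = [-4.0000 -106.0000; -7.0000 -64.0000]
K = S⁻¹·BᵀPA = [0.1802 -0.5579; -0.3763 -0.3927]
A−BK = [-0.1079 -0.0988; 0.2634 0.2231]
AᵀP(A−BK) = [0.5869 0.5193; 0.5193 0.7286]
P' = Q + AᵀP(A−BK) = [5.5869 1.5193; 1.5193 1.7286]
tr(P') = 7.3155


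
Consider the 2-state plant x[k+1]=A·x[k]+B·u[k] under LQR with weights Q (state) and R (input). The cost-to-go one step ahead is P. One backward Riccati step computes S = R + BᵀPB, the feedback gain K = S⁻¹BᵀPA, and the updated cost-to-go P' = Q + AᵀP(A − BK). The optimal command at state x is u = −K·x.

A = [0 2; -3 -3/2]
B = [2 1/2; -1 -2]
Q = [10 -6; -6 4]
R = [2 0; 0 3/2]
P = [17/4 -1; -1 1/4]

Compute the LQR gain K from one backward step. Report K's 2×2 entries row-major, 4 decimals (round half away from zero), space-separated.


BᵀP = [9.5000 -2.2500; 4.1250 -1.0000]
S = R + BᵀPB = [2 0; 0 3/2] + [21.2500 9.2500; 9.2500 4.0625] = [23.2500 9.2500; 9.2500 5.5625]
BᵀPA = [6.7500 22.3750; 3.0000 9.7500]
K = S⁻¹·BᵀPA = [0.2238 0.7831; 0.1671 0.4506]
A−BK = [-0.5312 0.2085; -2.4420 0.1842]
AᵀP(A−BK) = [0.2378 0.4873; 0.4873 1.6474]
P' = Q + AᵀP(A−BK) = [10.2378 -5.5127; -5.5127 5.6474]
tr(P') = 15.8852

0.2238 0.7831 0.1671 0.4506


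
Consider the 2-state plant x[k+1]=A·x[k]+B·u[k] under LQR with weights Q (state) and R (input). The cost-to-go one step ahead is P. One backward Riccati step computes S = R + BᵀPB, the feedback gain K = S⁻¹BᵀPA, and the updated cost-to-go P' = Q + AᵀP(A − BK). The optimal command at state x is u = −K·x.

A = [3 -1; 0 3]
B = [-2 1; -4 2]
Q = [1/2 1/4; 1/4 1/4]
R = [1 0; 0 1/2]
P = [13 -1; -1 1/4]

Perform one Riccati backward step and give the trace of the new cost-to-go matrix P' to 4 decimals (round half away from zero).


16.5164

BᵀP = [-22.0000 1.0000; 11.0000 -0.5000]
S = R + BᵀPB = [1 0; 0 1/2] + [40.0000 -20.0000; -20.0000 10.0000] = [41.0000 -20.0000; -20.0000 10.5000]
BᵀPA = [-66.0000 25.0000; 33.0000 -12.5000]
K = S⁻¹·BᵀPA = [-1.0820 0.4098; 1.0820 -0.4098]
A−BK = [-0.2459 0.2295; -6.4918 5.4590]
AᵀP(A−BK) = [9.8852 -7.4262; -7.4262 5.8811]
P' = Q + AᵀP(A−BK) = [10.3852 -7.1762; -7.1762 6.1311]
tr(P') = 16.5164


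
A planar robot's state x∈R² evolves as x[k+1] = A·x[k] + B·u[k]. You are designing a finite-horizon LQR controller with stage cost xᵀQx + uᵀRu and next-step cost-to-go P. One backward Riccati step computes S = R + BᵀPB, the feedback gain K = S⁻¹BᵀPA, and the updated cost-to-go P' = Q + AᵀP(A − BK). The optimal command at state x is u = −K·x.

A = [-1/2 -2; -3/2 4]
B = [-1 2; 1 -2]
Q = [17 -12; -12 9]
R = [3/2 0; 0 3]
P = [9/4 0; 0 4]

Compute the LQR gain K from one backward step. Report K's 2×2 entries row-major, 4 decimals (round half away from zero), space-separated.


-0.2407 1.0123 0.2407 -1.0123

BᵀP = [-2.2500 4.0000; 4.5000 -8.0000]
S = R + BᵀPB = [3/2 0; 0 3] + [6.2500 -12.5000; -12.5000 25.0000] = [7.7500 -12.5000; -12.5000 28.0000]
BᵀPA = [-4.8750 20.5000; 9.7500 -41.0000]
K = S⁻¹·BᵀPA = [-0.2407 1.0123; 0.2407 -1.0123]
A−BK = [-1.2222 1.0370; -0.7778 0.9630]
AᵀP(A−BK) = [6.0417 -6.9444; -6.9444 10.7407]
P' = Q + AᵀP(A−BK) = [23.0417 -18.9444; -18.9444 19.7407]
tr(P') = 42.7824


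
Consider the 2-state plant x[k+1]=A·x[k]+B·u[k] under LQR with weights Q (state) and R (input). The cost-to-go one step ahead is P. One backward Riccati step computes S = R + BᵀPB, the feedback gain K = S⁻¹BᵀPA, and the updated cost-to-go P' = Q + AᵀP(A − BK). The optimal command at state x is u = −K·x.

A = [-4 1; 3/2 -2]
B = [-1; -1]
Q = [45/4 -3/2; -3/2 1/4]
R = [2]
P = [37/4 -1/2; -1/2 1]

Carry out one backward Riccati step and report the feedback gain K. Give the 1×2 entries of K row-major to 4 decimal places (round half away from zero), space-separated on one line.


BᵀP = [-8.7500 -0.5000]
S = R + BᵀPB = [2] + [9.2500] = [11.2500]
BᵀPA = [34.2500 -7.7500]
K = S⁻¹·BᵀPA = [3.0444 -0.6889]
A−BK = [-0.9556 0.3111; 4.5444 -2.6889]
AᵀP(A−BK) = [51.9778 -21.1556; -21.1556 9.9111]
P' = Q + AᵀP(A−BK) = [63.2278 -22.6556; -22.6556 10.1611]
tr(P') = 73.3889

3.0444 -0.6889


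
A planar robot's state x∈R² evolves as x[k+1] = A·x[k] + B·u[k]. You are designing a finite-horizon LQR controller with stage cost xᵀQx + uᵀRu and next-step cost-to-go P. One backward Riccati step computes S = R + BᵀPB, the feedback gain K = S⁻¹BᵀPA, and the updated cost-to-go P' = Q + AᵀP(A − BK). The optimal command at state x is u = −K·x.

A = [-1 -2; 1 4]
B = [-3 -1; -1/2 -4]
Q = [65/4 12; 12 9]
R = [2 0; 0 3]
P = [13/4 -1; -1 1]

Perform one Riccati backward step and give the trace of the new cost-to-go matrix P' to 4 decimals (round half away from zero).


BᵀP = [-9.2500 2.5000; 0.7500 -3.0000]
S = R + BᵀPB = [2 0; 0 3] + [26.5000 -0.7500; -0.7500 11.2500] = [28.5000 -0.7500; -0.7500 14.2500]
BᵀPA = [11.7500 28.5000; -3.7500 -13.5000]
K = S⁻¹·BᵀPA = [0.4059 0.9764; -0.2418 -0.8960]
A−BK = [-0.0240 0.0333; 0.2358 0.9043]
AᵀP(A−BK) = [0.5737 1.6671; 1.6671 5.0763]
P' = Q + AᵀP(A−BK) = [16.8237 13.6671; 13.6671 14.0763]
tr(P') = 30.9000

30.9000


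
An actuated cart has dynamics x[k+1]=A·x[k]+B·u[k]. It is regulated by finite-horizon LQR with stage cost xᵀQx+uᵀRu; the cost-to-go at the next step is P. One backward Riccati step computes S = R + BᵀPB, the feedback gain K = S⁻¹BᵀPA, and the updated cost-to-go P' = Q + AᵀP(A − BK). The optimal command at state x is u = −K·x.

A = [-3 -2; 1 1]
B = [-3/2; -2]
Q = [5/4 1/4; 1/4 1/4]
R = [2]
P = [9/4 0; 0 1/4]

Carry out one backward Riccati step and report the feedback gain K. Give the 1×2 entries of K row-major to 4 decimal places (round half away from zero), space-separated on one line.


1.1938 0.7752

BᵀP = [-3.3750 -0.5000]
S = R + BᵀPB = [2] + [6.0625] = [8.0625]
BᵀPA = [9.6250 6.2500]
K = S⁻¹·BᵀPA = [1.1938 0.7752]
A−BK = [-1.2093 -0.8372; 3.3876 2.5504]
AᵀP(A−BK) = [9.0097 6.2888; 6.2888 4.4050]
P' = Q + AᵀP(A−BK) = [10.2597 6.5388; 6.5388 4.6550]
tr(P') = 14.9147


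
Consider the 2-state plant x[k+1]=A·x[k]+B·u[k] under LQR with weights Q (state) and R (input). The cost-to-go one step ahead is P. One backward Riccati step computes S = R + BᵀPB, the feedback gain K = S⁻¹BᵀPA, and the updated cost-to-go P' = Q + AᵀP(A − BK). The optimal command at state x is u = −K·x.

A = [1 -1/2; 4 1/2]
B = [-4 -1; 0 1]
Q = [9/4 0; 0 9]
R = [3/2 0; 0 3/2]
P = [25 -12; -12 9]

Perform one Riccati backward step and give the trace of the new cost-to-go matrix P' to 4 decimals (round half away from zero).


BᵀP = [-100.0000 48.0000; -37.0000 21.0000]
S = R + BᵀPB = [3/2 0; 0 3/2] + [400.0000 148.0000; 148.0000 58.0000] = [401.5000 148.0000; 148.0000 59.5000]
BᵀPA = [92.0000 74.0000; 47.0000 29.0000]
K = S⁻¹·BᵀPA = [-0.7465 0.0559; 2.6468 0.3483]
A−BK = [0.6607 0.0720; 1.3532 0.1517]
AᵀP(A−BK) = [17.2803 1.9851; 1.9851 0.2612]
P' = Q + AᵀP(A−BK) = [19.5303 1.9851; 1.9851 9.2612]
tr(P') = 28.7916

28.7916


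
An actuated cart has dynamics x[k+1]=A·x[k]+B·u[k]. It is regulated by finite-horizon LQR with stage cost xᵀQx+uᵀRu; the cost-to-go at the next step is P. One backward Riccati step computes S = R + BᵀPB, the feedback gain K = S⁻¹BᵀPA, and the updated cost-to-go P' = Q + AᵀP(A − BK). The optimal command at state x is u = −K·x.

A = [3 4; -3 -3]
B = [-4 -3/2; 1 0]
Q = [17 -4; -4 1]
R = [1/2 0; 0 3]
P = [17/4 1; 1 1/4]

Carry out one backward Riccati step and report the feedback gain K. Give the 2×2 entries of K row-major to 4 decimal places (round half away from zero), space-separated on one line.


BᵀP = [-16.0000 -3.7500; -6.3750 -1.5000]
S = R + BᵀPB = [1/2 0; 0 3] + [60.2500 24.0000; 24.0000 9.5625] = [60.7500 24.0000; 24.0000 12.5625]
BᵀPA = [-36.7500 -52.7500; -14.6250 -21.0000]
K = S⁻¹·BᵀPA = [-0.5913 -0.8477; -0.0346 -0.0521]
A−BK = [0.5830 0.5309; -2.4087 -2.1523]
AᵀP(A−BK) = [0.2648 0.3340; 0.3340 0.4381]
P' = Q + AᵀP(A−BK) = [17.2648 -3.6660; -3.6660 1.4381]
tr(P') = 18.7030

-0.5913 -0.8477 -0.0346 -0.0521


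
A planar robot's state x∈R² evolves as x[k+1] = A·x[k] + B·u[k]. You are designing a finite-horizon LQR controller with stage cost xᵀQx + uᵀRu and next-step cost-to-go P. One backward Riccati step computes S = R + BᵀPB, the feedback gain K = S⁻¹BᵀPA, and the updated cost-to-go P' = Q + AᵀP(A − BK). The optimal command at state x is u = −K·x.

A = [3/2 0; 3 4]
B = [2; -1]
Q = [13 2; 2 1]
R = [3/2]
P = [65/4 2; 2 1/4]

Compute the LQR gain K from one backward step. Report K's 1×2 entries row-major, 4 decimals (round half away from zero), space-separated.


0.9702 0.2553

BᵀP = [30.5000 3.7500]
S = R + BᵀPB = [3/2] + [57.2500] = [58.7500]
BᵀPA = [57.0000 15.0000]
K = S⁻¹·BᵀPA = [0.9702 0.2553]
A−BK = [-0.4404 -0.5106; 3.9702 4.2553]
AᵀP(A−BK) = [1.5104 0.4468; 0.4468 0.1702]
P' = Q + AᵀP(A−BK) = [14.5104 2.4468; 2.4468 1.1702]
tr(P') = 15.6806


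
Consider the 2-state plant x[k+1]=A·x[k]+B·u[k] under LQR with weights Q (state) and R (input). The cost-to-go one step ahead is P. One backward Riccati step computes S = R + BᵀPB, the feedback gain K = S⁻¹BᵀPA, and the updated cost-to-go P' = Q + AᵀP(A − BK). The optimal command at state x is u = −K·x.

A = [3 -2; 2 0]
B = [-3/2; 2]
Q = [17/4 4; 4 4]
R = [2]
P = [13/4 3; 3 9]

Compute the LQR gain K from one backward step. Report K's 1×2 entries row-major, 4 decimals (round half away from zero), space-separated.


1.1121 -0.0824

BᵀP = [1.1250 13.5000]
S = R + BᵀPB = [2] + [25.3125] = [27.3125]
BᵀPA = [30.3750 -2.2500]
K = S⁻¹·BᵀPA = [1.1121 -0.0824]
A−BK = [4.6682 -2.1236; -0.2243 0.1648]
AᵀP(A−BK) = [67.4691 -28.9977; -28.9977 12.8146]
P' = Q + AᵀP(A−BK) = [71.7191 -24.9977; -24.9977 16.8146]
tr(P') = 88.5338


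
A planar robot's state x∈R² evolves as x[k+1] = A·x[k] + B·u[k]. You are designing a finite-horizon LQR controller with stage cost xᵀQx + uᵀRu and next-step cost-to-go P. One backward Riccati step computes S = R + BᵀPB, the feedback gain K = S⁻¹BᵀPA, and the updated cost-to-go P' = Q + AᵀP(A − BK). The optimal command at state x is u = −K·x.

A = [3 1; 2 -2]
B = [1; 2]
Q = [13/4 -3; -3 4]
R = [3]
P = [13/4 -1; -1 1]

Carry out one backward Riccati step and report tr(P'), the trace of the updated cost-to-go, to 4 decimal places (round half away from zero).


BᵀP = [1.2500 1.0000]
S = R + BᵀPB = [3] + [3.2500] = [6.2500]
BᵀPA = [5.7500 -0.7500]
K = S⁻¹·BᵀPA = [0.9200 -0.1200]
A−BK = [2.0800 1.1200; 0.1600 -1.7600]
AᵀP(A−BK) = [15.9600 10.4400; 10.4400 11.1600]
P' = Q + AᵀP(A−BK) = [19.2100 7.4400; 7.4400 15.1600]
tr(P') = 34.3700

34.3700


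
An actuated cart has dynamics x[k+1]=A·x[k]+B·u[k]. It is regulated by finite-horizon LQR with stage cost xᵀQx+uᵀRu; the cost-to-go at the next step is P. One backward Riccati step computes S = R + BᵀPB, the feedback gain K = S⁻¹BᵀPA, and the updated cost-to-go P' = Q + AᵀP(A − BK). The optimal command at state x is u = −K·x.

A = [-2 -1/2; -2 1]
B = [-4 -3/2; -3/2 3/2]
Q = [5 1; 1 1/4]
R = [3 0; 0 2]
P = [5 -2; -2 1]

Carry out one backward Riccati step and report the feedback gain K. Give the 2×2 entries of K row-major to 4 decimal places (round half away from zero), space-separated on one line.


0.3546 0.0923 -0.0203 0.2652

BᵀP = [-17.0000 6.5000; -10.5000 4.5000]
S = R + BᵀPB = [3 0; 0 2] + [58.2500 35.2500; 35.2500 22.5000] = [61.2500 35.2500; 35.2500 24.5000]
BᵀPA = [21.0000 15.0000; 12.0000 9.7500]
K = S⁻¹·BᵀPA = [0.3546 0.0923; -0.0203 0.2652]
A−BK = [-0.6123 0.2669; -1.4376 0.7406]
AᵀP(A−BK) = [0.7983 -0.1201; -0.1201 0.2802]
P' = Q + AᵀP(A−BK) = [5.7983 0.8799; 0.8799 0.5302]
tr(P') = 6.3285


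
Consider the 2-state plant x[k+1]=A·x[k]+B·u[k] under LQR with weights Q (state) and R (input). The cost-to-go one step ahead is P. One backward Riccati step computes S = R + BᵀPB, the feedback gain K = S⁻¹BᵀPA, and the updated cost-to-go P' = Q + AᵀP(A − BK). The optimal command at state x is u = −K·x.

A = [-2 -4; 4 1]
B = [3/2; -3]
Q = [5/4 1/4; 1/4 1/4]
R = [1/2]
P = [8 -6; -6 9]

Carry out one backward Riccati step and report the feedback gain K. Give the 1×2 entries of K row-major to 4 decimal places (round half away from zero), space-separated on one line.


-1.3290 -1.0163

BᵀP = [30.0000 -36.0000]
S = R + BᵀPB = [1/2] + [153.0000] = [153.5000]
BᵀPA = [-204.0000 -156.0000]
K = S⁻¹·BᵀPA = [-1.3290 -1.0163]
A−BK = [-0.0065 -2.4756; 0.0130 -2.0489]
AᵀP(A−BK) = [0.8860 0.6775; 0.6775 26.4593]
P' = Q + AᵀP(A−BK) = [2.1360 0.9275; 0.9275 26.7093]
tr(P') = 28.8453


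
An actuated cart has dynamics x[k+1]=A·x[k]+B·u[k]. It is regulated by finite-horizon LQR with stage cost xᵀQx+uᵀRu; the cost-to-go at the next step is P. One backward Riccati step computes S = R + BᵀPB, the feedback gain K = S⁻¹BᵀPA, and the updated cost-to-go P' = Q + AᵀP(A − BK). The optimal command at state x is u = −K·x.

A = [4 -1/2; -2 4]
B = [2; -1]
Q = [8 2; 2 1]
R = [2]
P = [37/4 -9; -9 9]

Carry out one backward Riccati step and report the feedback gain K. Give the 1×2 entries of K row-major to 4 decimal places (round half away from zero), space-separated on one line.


1.9524 -1.4494

BᵀP = [27.5000 -27.0000]
S = R + BᵀPB = [2] + [82.0000] = [84.0000]
BᵀPA = [164.0000 -121.7500]
K = S⁻¹·BᵀPA = [1.9524 -1.4494]
A−BK = [0.0952 2.3988; -0.0476 2.5506]
AᵀP(A−BK) = [7.8095 -5.7976; -5.7976 5.8475]
P' = Q + AᵀP(A−BK) = [15.8095 -3.7976; -3.7976 6.8475]
tr(P') = 22.6570


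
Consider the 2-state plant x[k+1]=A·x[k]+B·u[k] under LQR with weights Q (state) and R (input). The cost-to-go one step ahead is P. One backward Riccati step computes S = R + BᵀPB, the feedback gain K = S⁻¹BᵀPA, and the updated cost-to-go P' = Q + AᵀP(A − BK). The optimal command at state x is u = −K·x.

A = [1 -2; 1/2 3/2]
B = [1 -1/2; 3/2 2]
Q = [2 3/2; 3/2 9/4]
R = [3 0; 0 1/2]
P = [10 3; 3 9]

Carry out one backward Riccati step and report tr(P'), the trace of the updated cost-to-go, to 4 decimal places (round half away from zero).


BᵀP = [14.5000 16.5000; 1.0000 16.5000]
S = R + BᵀPB = [3 0; 0 1/2] + [39.2500 25.7500; 25.7500 32.5000] = [42.2500 25.7500; 25.7500 33.0000]
BᵀPA = [22.7500 -4.2500; 9.2500 22.7500]
K = S⁻¹·BᵀPA = [0.7010 -0.9930; -0.2667 1.4642]
A−BK = [0.1657 -0.2749; -0.0181 0.0610]
AᵀP(A−BK) = [1.7691 -2.7036; -2.7036 4.7186]
P' = Q + AᵀP(A−BK) = [3.7691 -1.2036; -1.2036 6.9686]
tr(P') = 10.7377

10.7377


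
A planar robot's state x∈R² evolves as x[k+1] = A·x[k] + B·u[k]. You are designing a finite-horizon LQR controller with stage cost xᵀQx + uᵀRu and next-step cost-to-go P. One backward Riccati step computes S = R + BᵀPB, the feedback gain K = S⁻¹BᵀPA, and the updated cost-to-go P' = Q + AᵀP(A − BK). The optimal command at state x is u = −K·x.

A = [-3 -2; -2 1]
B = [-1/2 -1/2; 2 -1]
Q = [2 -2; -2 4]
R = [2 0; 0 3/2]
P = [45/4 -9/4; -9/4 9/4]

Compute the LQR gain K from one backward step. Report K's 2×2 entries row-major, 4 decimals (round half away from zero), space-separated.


BᵀP = [-10.1250 5.6250; -3.3750 -1.1250]
S = R + BᵀPB = [2 0; 0 3/2] + [16.3125 -0.5625; -0.5625 2.8125] = [18.3125 -0.5625; -0.5625 4.3125]
BᵀPA = [19.1250 25.8750; 12.3750 5.6250]
K = S⁻¹·BᵀPA = [1.1371 1.4589; 3.0179 1.4946]
A−BK = [-0.9225 -0.5232; -1.2563 -0.4231]
AᵀP(A−BK) = [24.1573 14.3528; 14.3528 10.0942]
P' = Q + AᵀP(A−BK) = [26.1573 12.3528; 12.3528 14.0942]
tr(P') = 40.2515

1.1371 1.4589 3.0179 1.4946


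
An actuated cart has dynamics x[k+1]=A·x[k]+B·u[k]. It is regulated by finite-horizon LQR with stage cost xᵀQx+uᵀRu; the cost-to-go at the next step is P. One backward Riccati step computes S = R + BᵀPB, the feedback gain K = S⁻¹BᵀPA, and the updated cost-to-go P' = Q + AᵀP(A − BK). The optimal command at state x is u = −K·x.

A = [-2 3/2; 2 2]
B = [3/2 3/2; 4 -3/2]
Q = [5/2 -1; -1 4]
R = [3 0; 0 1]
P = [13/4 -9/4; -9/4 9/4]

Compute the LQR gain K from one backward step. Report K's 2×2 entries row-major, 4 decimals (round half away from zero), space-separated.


0.0813 0.4272 -1.2260 0.2180

BᵀP = [-4.1250 5.6250; 8.2500 -6.7500]
S = R + BᵀPB = [3 0; 0 1] + [16.3125 -14.6250; -14.6250 22.5000] = [19.3125 -14.6250; -14.6250 23.5000]
BᵀPA = [19.5000 5.0625; -30.0000 -1.1250]
K = S⁻¹·BᵀPA = [0.0813 0.4272; -1.2260 0.2180]
A−BK = [-0.2829 0.5321; -0.1641 0.6181]
AᵀP(A−BK) = [1.6347 -0.2907; -0.2907 0.8949]
P' = Q + AᵀP(A−BK) = [4.1347 -1.2907; -1.2907 4.8949]
tr(P') = 9.0296


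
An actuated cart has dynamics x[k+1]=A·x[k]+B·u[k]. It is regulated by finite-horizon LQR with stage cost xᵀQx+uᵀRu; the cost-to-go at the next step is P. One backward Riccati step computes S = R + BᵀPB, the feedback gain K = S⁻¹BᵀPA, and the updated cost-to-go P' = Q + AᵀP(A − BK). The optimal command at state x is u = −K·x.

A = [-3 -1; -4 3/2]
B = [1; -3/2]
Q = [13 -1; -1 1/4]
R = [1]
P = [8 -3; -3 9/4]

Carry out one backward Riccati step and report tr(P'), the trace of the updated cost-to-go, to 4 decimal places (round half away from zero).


43.9627

BᵀP = [12.5000 -6.3750]
S = R + BᵀPB = [1] + [22.0625] = [23.0625]
BᵀPA = [-12.0000 -22.0625]
K = S⁻¹·BᵀPA = [-0.5203 -0.9566]
A−BK = [-2.4797 -0.0434; -4.7805 0.0650]
AᵀP(A−BK) = [29.7561 0.5203; 0.5203 0.9566]
P' = Q + AᵀP(A−BK) = [42.7561 -0.4797; -0.4797 1.2066]
tr(P') = 43.9627


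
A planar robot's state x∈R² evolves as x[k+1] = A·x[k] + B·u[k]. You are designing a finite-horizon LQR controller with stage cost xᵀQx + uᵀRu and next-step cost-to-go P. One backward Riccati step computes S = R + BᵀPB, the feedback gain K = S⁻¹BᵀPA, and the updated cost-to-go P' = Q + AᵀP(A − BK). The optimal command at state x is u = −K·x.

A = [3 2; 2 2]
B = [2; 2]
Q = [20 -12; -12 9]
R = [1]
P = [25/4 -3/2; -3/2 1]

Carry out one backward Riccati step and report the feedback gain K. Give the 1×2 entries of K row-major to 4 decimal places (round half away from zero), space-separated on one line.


BᵀP = [9.5000 -1.0000]
S = R + BᵀPB = [1] + [17.0000] = [18.0000]
BᵀPA = [26.5000 17.0000]
K = S⁻¹·BᵀPA = [1.4722 0.9444]
A−BK = [0.0556 0.1111; -0.9444 0.1111]
AᵀP(A−BK) = [3.2361 1.4722; 1.4722 0.9444]
P' = Q + AᵀP(A−BK) = [23.2361 -10.5278; -10.5278 9.9444]
tr(P') = 33.1806

1.4722 0.9444


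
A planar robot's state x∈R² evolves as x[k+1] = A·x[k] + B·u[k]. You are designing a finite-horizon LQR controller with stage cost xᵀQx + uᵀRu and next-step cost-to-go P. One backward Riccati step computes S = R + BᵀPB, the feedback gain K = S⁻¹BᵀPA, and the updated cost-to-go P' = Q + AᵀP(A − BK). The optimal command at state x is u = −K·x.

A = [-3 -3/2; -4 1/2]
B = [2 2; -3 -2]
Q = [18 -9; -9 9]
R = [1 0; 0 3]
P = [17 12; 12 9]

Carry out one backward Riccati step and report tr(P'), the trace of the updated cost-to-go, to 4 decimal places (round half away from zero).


216.6169

BᵀP = [-2.0000 -3.0000; 10.0000 6.0000]
S = R + BᵀPB = [1 0; 0 3] + [5.0000 2.0000; 2.0000 8.0000] = [6.0000 2.0000; 2.0000 11.0000]
BᵀPA = [18.0000 1.5000; -54.0000 -12.0000]
K = S⁻¹·BᵀPA = [4.9355 0.6532; -5.8065 -1.2097]
A−BK = [-1.2581 -0.3871; -0.8065 0.0403]
AᵀP(A−BK) = [182.6129 35.4194; 35.4194 7.0040]
P' = Q + AᵀP(A−BK) = [200.6129 26.4194; 26.4194 16.0040]
tr(P') = 216.6169


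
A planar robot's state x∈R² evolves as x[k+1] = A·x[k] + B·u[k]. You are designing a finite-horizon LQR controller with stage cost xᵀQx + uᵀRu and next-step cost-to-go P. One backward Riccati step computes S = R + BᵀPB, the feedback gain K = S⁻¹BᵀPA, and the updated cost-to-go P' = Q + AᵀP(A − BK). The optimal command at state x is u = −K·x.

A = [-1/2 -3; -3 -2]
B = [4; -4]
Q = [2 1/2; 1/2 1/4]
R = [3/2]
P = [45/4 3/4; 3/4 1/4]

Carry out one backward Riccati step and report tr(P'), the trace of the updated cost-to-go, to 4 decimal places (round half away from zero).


BᵀP = [42.0000 2.0000]
S = R + BᵀPB = [3/2] + [160.0000] = [161.5000]
BᵀPA = [-27.0000 -130.0000]
K = S⁻¹·BᵀPA = [-0.1672 -0.8050]
A−BK = [0.1687 0.2198; -3.6687 -5.2198]
AᵀP(A−BK) = [2.7986 4.1413; 4.1413 6.6060]
P' = Q + AᵀP(A−BK) = [4.7986 4.6413; 4.6413 6.8560]
tr(P') = 11.6546

11.6546


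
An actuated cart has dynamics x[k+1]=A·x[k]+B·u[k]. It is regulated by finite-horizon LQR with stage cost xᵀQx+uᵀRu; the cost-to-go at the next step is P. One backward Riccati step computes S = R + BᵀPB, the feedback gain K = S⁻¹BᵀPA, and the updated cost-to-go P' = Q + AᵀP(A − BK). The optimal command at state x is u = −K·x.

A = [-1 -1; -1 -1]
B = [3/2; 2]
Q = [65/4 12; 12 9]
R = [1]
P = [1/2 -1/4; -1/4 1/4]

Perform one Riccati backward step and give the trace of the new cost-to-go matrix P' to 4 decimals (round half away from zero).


25.5769

BᵀP = [0.2500 0.1250]
S = R + BᵀPB = [1] + [0.6250] = [1.6250]
BᵀPA = [-0.3750 -0.3750]
K = S⁻¹·BᵀPA = [-0.2308 -0.2308]
A−BK = [-0.6538 -0.6538; -0.5385 -0.5385]
AᵀP(A−BK) = [0.1635 0.1635; 0.1635 0.1635]
P' = Q + AᵀP(A−BK) = [16.4135 12.1635; 12.1635 9.1635]
tr(P') = 25.5769


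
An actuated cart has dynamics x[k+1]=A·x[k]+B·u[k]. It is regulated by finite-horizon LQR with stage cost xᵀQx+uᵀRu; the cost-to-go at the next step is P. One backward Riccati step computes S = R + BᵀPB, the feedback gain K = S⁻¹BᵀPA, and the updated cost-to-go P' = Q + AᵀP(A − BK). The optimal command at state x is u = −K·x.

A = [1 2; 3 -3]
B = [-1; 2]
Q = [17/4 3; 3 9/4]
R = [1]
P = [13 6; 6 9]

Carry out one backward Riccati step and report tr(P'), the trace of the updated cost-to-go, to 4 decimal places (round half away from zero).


BᵀP = [-1.0000 12.0000]
S = R + BᵀPB = [1] + [25.0000] = [26.0000]
BᵀPA = [35.0000 -38.0000]
K = S⁻¹·BᵀPA = [1.3462 -1.4615]
A−BK = [2.3462 0.5385; 0.3077 -0.0769]
AᵀP(A−BK) = [82.8846 14.1538; 14.1538 5.4615]
P' = Q + AᵀP(A−BK) = [87.1346 17.1538; 17.1538 7.7115]
tr(P') = 94.8462

94.8462
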